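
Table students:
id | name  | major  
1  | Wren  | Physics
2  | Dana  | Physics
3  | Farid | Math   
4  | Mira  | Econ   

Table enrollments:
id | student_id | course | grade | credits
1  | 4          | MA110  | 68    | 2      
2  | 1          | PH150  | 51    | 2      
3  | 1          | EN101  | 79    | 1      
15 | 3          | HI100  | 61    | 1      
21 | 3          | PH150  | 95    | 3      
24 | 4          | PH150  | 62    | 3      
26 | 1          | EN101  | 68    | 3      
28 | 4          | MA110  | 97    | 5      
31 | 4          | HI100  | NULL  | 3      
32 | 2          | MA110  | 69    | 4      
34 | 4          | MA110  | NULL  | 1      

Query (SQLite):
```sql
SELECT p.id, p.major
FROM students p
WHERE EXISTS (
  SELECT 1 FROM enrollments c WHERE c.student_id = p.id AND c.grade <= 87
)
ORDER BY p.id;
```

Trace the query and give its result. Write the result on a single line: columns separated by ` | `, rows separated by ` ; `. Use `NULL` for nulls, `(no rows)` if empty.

For each students row, check whether any enrollments with matching student_id has grade <= 87.
Keep rows where that is true.

1 | Physics ; 2 | Physics ; 3 | Math ; 4 | Econ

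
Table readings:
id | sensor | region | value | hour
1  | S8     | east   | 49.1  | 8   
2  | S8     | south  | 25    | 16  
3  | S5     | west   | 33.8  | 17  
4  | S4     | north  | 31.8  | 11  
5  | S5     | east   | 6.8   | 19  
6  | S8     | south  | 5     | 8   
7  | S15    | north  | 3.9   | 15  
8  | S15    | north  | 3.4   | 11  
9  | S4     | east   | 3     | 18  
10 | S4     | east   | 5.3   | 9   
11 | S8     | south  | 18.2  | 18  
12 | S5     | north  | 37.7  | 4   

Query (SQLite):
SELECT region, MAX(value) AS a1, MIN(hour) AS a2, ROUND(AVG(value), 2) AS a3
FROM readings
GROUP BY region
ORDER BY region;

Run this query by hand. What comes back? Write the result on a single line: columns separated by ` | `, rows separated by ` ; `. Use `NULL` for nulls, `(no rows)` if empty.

east | 49.1 | 8 | 16.05 ; north | 37.7 | 4 | 19.2 ; south | 25 | 8 | 16.07 ; west | 33.8 | 17 | 33.8

Group readings by region.
Per group compute: MAX(value), MIN(hour), ROUND(AVG(value), 2).
  east: ids {1, 5, 9, 10} → MAX(value)=49.1, MIN(hour)=8, ROUND(AVG(value), 2)=16.05
  north: ids {4, 7, 8, 12} → MAX(value)=37.7, MIN(hour)=4, ROUND(AVG(value), 2)=19.2
  south: ids {2, 6, 11} → MAX(value)=25, MIN(hour)=8, ROUND(AVG(value), 2)=16.07
  west: ids {3} → MAX(value)=33.8, MIN(hour)=17, ROUND(AVG(value), 2)=33.8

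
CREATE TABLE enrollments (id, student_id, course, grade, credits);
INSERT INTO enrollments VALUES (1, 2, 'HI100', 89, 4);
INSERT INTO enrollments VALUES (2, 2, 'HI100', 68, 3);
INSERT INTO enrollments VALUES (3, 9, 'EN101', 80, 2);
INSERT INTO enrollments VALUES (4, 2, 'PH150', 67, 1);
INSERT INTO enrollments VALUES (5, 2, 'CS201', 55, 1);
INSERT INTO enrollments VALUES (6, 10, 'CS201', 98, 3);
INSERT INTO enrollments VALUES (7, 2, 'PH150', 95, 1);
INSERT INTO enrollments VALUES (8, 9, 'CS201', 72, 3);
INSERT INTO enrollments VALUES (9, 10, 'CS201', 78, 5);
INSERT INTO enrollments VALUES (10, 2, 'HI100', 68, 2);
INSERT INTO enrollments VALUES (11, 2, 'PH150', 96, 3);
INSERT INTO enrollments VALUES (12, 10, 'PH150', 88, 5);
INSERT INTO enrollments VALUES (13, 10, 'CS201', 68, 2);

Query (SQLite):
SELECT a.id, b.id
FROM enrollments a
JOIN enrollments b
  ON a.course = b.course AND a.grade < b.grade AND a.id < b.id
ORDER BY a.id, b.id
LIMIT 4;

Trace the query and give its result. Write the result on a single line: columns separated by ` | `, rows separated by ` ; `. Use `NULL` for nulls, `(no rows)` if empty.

4 | 7 ; 4 | 11 ; 4 | 12 ; 5 | 6

Pairs (a,b) with same course, a.grade < b.grade, a.id < b.id.
course groups: CS201:{5,6,8,9,13} EN101:{3} HI100:{1,2,10} PH150:{4,7,11,12}
Ordered by (a.id, b.id); first 4.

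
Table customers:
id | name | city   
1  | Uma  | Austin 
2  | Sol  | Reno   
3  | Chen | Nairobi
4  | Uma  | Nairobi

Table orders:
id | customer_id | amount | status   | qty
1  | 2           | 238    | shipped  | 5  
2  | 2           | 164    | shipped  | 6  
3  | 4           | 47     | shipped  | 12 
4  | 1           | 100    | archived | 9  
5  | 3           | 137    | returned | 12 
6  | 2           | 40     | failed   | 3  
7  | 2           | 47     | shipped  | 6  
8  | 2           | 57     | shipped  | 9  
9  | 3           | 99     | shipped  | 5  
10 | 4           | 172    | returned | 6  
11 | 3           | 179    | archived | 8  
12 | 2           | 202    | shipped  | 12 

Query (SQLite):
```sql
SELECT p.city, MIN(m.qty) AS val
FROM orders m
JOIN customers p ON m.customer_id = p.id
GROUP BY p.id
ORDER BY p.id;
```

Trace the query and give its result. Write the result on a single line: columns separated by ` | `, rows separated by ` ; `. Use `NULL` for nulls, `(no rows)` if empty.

Join each orders row to its customers via customer_id.
Group joined rows by customers.id; compute MIN(m.qty) per group.
  1: ids {4} → MIN(m.qty)=9
  2: ids {1, 2, 6, 7, 8, 12} → MIN(m.qty)=3
  3: ids {5, 9, 11} → MIN(m.qty)=5
  4: ids {3, 10} → MIN(m.qty)=6

Austin | 9 ; Reno | 3 ; Nairobi | 5 ; Nairobi | 6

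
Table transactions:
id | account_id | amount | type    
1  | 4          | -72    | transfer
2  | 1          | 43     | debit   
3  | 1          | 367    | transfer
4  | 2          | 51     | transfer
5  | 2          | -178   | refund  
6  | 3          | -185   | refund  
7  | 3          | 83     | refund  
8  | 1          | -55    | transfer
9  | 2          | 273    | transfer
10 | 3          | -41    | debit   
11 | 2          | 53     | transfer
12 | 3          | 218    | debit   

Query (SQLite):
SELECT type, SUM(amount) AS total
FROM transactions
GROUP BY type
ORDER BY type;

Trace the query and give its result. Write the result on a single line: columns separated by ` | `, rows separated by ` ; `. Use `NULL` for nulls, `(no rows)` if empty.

Partition transactions by type; compute SUM(amount) within each group.
  debit: ids {2, 10, 12} → SUM(amount)=220
  refund: ids {5, 6, 7} → SUM(amount)=-280
  transfer: ids {1, 3, 4, 8, 9, 11} → SUM(amount)=617

debit | 220 ; refund | -280 ; transfer | 617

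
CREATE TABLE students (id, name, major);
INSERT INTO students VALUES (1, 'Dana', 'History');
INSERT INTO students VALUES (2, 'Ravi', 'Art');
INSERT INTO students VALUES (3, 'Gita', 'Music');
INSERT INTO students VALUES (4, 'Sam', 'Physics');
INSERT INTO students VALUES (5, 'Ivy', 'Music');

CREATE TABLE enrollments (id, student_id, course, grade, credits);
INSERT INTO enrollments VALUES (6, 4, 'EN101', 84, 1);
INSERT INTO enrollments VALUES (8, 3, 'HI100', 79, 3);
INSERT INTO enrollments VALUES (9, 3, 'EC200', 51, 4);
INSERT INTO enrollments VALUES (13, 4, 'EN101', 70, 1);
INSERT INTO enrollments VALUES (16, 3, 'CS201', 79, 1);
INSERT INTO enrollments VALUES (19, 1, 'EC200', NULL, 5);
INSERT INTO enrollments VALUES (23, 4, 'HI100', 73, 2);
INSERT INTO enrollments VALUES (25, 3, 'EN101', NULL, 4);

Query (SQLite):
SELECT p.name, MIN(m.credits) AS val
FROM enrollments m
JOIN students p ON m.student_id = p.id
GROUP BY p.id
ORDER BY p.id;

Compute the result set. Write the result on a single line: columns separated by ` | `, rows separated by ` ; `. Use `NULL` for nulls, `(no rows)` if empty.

Dana | 5 ; Gita | 1 ; Sam | 1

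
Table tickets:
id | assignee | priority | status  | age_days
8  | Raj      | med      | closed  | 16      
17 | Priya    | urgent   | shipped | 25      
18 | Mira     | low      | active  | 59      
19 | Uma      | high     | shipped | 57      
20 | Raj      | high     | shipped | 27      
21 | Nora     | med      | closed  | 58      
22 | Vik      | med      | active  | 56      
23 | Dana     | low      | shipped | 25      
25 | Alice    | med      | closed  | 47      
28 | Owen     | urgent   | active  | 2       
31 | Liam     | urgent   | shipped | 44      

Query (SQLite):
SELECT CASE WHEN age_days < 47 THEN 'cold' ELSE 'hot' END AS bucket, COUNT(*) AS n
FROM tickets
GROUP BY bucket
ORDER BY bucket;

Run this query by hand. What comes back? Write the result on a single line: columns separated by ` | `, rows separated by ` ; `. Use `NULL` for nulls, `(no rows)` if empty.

cold | 6 ; hot | 5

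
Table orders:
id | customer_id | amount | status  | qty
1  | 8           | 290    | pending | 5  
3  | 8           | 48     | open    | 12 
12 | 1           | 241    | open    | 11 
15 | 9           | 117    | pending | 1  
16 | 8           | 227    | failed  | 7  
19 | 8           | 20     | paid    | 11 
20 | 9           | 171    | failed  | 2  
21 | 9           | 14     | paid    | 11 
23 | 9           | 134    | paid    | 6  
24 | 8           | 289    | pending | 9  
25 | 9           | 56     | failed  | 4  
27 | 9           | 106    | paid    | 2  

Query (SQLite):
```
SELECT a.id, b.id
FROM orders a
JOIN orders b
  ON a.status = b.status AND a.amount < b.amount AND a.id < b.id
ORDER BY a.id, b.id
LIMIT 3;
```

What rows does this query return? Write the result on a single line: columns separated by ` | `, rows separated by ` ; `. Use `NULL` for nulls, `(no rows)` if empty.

3 | 12 ; 15 | 24 ; 19 | 23

Pairs (a,b) with same status, a.amount < b.amount, a.id < b.id.
status groups: failed:{16,20,25} open:{3,12} paid:{19,21,23,27} pending:{1,15,24}
Ordered by (a.id, b.id); first 3.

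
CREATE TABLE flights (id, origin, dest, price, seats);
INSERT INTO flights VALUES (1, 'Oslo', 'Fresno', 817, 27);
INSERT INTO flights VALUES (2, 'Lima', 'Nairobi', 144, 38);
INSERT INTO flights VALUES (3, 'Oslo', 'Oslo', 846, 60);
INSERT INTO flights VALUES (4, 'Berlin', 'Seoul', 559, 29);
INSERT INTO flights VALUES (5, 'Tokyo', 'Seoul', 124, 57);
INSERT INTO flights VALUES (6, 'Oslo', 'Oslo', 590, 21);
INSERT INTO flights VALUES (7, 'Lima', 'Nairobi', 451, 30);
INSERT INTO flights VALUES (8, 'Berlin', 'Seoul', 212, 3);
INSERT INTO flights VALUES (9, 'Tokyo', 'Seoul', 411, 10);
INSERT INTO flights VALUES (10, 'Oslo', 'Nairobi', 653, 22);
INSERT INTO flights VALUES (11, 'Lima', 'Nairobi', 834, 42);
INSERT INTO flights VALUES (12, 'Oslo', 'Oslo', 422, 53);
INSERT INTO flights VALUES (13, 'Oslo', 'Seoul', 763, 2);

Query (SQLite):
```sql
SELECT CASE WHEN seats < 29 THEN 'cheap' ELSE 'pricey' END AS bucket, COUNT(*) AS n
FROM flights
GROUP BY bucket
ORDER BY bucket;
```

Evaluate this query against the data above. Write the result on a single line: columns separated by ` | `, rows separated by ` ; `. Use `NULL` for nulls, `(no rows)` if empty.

cheap | 6 ; pricey | 7

Bucket rows by seats < 29 → 'cheap' else 'pricey'; count each bucket.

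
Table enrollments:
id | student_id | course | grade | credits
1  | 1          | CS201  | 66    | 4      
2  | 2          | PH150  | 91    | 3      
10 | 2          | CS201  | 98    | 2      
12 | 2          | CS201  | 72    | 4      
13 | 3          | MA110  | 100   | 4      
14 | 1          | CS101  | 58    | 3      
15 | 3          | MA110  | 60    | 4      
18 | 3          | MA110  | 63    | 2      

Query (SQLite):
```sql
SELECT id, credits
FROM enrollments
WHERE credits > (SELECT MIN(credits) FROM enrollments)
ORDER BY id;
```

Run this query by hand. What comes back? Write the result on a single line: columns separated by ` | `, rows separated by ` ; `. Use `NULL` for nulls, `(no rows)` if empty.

Scalar subquery: MIN(credits) over all enrollments rows = 2.
Keep rows where credits > that value.

1 | 4 ; 2 | 3 ; 12 | 4 ; 13 | 4 ; 14 | 3 ; 15 | 4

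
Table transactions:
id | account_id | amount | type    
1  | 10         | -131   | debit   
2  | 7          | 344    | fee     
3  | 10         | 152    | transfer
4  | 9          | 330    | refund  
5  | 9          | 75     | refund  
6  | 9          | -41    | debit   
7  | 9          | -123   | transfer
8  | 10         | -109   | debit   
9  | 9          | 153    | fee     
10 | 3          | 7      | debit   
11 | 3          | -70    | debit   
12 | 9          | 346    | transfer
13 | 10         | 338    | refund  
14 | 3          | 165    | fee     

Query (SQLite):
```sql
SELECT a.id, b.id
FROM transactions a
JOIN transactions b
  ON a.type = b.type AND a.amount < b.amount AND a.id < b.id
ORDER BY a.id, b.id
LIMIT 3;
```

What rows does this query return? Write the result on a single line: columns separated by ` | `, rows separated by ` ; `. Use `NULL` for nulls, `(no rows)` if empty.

1 | 6 ; 1 | 8 ; 1 | 10

Pairs (a,b) with same type, a.amount < b.amount, a.id < b.id.
type groups: debit:{1,6,8,10,11} fee:{2,9,14} refund:{4,5,13} transfer:{3,7,12}
Ordered by (a.id, b.id); first 3.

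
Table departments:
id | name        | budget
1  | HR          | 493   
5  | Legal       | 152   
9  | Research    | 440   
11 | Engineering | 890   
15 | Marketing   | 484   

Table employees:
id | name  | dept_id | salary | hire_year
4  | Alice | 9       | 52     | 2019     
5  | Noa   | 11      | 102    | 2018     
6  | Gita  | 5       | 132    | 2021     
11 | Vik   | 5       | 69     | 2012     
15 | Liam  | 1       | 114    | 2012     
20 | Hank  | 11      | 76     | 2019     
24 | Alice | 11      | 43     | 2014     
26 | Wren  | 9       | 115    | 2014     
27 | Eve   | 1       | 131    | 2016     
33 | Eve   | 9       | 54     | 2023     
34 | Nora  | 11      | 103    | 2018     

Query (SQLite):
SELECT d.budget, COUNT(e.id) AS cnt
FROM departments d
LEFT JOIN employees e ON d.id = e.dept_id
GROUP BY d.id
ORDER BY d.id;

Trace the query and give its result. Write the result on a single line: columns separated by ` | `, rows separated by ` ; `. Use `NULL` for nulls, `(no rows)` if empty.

LEFT JOIN keeps every departments row; unmatched ones get NULL for employees columns.
Group by departments.id and compute COUNT(e.id). COUNT(col) of an all-NULL group is 0.
  1: ids {15, 27} → COUNT(e.id)=2
  5: ids {6, 11} → COUNT(e.id)=2
  9: ids {4, 26, 33} → COUNT(e.id)=3
  11: ids {5, 20, 24, 34} → COUNT(e.id)=4
  15: ids {—} → COUNT(e.id)=0

493 | 2 ; 152 | 2 ; 440 | 3 ; 890 | 4 ; 484 | 0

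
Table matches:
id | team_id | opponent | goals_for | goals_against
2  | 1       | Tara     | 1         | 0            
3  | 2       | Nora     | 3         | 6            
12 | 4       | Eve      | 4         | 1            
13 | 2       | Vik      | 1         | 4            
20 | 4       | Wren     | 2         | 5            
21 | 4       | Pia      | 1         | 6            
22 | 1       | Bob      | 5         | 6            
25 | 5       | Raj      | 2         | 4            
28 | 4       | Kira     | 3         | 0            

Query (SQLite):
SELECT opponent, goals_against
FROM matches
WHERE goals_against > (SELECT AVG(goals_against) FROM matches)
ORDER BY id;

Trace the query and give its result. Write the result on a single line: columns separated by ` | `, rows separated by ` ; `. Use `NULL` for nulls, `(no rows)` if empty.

Scalar subquery: AVG(goals_against) over all matches rows = 3.555556 (≈; comparison uses full precision).
Keep rows where goals_against > that value.

Nora | 6 ; Vik | 4 ; Wren | 5 ; Pia | 6 ; Bob | 6 ; Raj | 4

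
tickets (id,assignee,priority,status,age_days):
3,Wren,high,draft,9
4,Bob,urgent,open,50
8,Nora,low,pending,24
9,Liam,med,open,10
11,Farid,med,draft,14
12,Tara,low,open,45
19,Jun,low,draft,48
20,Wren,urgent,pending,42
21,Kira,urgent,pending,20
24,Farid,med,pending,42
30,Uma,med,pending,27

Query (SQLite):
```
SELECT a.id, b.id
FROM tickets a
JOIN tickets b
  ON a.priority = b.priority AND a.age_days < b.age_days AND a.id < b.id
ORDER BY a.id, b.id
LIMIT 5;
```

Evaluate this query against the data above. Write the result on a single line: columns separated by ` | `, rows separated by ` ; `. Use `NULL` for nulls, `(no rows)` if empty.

8 | 12 ; 8 | 19 ; 9 | 11 ; 9 | 24 ; 9 | 30

Pairs (a,b) with same priority, a.age_days < b.age_days, a.id < b.id.
priority groups: high:{3} low:{8,12,19} med:{9,11,24,30} urgent:{4,20,21}
Ordered by (a.id, b.id); first 5.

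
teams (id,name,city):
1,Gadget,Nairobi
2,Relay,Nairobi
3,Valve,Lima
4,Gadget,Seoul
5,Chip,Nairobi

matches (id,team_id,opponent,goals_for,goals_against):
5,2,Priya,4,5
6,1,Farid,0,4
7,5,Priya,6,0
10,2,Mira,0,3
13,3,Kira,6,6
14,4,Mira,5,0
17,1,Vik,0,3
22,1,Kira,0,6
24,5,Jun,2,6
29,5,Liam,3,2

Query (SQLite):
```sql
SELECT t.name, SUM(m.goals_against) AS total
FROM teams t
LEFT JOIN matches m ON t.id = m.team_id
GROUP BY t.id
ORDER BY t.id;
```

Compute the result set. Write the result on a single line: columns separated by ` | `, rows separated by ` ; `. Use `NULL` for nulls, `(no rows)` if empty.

Gadget | 13 ; Relay | 8 ; Valve | 6 ; Gadget | 0 ; Chip | 8

LEFT JOIN keeps every teams row; unmatched ones get NULL for matches columns.
Group by teams.id and compute SUM(m.goals_against). SUM over an all-NULL group is NULL.
  1: ids {6, 17, 22} → SUM(m.goals_against)=13
  2: ids {5, 10} → SUM(m.goals_against)=8
  3: ids {13} → SUM(m.goals_against)=6
  4: ids {14} → SUM(m.goals_against)=0
  5: ids {7, 24, 29} → SUM(m.goals_against)=8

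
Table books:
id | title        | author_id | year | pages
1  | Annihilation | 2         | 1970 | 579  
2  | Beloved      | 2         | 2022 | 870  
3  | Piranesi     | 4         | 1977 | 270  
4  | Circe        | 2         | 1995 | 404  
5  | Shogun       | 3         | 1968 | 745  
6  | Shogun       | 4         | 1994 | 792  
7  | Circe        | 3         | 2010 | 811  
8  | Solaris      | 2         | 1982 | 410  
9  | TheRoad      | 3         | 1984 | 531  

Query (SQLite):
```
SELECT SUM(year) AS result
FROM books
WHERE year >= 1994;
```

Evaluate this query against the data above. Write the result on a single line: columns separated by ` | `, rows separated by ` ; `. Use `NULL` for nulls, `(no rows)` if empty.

8021

Rows where year >= 1994 → year values: [2022, 1995, 1994, 2010].
SUM of non-NULL values = 8021.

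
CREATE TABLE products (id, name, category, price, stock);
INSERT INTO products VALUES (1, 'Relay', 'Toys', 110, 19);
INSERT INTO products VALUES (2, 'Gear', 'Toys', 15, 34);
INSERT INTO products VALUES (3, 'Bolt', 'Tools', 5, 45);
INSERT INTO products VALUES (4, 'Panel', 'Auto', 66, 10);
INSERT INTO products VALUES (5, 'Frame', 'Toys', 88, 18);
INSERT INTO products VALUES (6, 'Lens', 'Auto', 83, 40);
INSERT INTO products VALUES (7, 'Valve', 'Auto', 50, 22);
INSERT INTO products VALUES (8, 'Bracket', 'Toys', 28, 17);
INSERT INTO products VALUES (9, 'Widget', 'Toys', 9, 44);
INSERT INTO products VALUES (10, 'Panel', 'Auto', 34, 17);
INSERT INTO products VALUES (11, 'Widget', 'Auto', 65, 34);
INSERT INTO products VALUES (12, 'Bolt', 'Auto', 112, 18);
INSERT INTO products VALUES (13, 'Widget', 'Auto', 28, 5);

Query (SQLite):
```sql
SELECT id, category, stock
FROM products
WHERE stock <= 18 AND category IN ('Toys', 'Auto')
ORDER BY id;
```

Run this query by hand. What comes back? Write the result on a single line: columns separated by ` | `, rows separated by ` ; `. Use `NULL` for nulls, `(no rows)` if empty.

4 | Auto | 10 ; 5 | Toys | 18 ; 8 | Toys | 17 ; 10 | Auto | 17 ; 12 | Auto | 18 ; 13 | Auto | 5

stock <= 18: ids {4, 5, 8, 10, 12, 13}
category IN ('Toys', 'Auto'): ids {1, 2, 4, 5, 6, 7, 8, 9, 10, 11, 12, 13}
Combine with AND.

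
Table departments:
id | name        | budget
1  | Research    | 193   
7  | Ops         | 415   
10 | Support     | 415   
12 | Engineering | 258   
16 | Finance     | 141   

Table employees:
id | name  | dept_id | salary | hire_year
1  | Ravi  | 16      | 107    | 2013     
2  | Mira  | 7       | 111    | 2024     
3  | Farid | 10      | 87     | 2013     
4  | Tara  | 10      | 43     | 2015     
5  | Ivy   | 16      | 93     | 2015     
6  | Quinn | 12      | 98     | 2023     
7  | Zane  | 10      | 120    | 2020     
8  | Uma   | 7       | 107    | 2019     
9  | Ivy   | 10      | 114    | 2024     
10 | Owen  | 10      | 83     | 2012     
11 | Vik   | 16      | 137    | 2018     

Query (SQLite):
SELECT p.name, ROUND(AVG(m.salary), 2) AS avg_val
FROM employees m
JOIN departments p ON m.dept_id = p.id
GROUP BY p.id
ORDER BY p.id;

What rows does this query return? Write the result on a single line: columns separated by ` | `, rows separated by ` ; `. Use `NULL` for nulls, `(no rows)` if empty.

Ops | 109 ; Support | 89.4 ; Engineering | 98 ; Finance | 112.33

Join each employees row to its departments via dept_id.
Group joined rows by departments.id; compute ROUND(AVG(m.salary), 2) per group.
  7: ids {2, 8} → ROUND(AVG(m.salary), 2)=109
  10: ids {3, 4, 7, 9, 10} → ROUND(AVG(m.salary), 2)=89.4
  12: ids {6} → ROUND(AVG(m.salary), 2)=98
  16: ids {1, 5, 11} → ROUND(AVG(m.salary), 2)=112.33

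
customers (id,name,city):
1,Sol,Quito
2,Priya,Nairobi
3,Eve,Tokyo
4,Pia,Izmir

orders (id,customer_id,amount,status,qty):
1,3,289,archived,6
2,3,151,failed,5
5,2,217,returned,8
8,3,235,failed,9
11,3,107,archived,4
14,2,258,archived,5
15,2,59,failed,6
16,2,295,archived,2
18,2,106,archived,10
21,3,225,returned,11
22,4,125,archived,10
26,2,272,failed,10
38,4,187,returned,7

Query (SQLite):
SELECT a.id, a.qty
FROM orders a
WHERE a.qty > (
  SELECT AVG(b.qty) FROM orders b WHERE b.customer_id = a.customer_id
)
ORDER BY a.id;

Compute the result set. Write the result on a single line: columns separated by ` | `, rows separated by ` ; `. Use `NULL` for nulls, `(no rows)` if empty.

5 | 8 ; 8 | 9 ; 18 | 10 ; 21 | 11 ; 22 | 10 ; 26 | 10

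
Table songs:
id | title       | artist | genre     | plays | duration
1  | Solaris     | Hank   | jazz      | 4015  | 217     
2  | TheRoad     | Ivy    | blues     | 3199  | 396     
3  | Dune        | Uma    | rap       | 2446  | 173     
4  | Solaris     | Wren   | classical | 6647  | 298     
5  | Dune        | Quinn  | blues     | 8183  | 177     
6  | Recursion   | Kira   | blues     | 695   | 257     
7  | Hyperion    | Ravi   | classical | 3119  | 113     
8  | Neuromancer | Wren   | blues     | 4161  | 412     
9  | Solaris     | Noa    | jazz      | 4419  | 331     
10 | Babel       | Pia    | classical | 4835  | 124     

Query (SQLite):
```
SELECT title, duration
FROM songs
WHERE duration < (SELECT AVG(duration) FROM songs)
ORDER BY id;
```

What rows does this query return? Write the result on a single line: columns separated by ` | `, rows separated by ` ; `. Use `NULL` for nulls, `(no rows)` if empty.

Solaris | 217 ; Dune | 173 ; Dune | 177 ; Hyperion | 113 ; Babel | 124

Scalar subquery: AVG(duration) over all songs rows = 249.8.
Keep rows where duration < that value.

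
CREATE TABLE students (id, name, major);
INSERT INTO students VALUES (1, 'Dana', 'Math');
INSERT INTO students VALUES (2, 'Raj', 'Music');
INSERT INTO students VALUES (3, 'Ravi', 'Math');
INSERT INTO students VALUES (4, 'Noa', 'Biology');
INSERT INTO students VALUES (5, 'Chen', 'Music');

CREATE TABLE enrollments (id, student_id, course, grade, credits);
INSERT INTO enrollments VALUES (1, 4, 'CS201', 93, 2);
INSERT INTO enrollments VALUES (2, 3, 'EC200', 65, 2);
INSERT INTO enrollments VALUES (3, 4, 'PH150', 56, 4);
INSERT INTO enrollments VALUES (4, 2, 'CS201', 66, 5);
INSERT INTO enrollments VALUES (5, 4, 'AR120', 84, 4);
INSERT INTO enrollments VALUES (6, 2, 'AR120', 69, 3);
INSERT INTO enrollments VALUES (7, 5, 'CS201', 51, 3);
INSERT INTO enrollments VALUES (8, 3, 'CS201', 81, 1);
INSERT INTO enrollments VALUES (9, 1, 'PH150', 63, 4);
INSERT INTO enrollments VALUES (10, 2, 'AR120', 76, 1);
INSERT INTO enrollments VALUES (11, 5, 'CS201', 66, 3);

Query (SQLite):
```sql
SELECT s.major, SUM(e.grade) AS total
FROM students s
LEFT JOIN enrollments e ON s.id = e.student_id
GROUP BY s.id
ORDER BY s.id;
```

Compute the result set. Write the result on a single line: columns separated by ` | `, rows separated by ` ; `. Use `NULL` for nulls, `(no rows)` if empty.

Math | 63 ; Music | 211 ; Math | 146 ; Biology | 233 ; Music | 117

LEFT JOIN keeps every students row; unmatched ones get NULL for enrollments columns.
Group by students.id and compute SUM(e.grade). SUM over an all-NULL group is NULL.
  1: ids {9} → SUM(e.grade)=63
  2: ids {4, 6, 10} → SUM(e.grade)=211
  3: ids {2, 8} → SUM(e.grade)=146
  4: ids {1, 3, 5} → SUM(e.grade)=233
  5: ids {7, 11} → SUM(e.grade)=117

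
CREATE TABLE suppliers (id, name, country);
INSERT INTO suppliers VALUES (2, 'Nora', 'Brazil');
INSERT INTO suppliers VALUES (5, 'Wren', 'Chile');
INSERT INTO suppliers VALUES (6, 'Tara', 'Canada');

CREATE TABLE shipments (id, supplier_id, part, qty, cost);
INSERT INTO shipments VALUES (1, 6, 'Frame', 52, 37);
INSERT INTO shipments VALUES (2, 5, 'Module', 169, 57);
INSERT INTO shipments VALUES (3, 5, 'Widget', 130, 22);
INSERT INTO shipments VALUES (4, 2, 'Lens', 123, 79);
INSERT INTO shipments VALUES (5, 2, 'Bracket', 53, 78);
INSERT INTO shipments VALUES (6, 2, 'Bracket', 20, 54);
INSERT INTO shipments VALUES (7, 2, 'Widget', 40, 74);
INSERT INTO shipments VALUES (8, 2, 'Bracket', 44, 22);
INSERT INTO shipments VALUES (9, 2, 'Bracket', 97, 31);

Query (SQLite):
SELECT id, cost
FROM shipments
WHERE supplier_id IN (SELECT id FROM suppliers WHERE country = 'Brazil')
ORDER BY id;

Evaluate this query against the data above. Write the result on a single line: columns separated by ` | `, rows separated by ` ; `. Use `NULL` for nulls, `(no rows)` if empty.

Inner query: suppliers.id where country = 'Brazil'.
Outer: keep shipments rows whose supplier_id is in that set.
Inner query → {2}

4 | 79 ; 5 | 78 ; 6 | 54 ; 7 | 74 ; 8 | 22 ; 9 | 31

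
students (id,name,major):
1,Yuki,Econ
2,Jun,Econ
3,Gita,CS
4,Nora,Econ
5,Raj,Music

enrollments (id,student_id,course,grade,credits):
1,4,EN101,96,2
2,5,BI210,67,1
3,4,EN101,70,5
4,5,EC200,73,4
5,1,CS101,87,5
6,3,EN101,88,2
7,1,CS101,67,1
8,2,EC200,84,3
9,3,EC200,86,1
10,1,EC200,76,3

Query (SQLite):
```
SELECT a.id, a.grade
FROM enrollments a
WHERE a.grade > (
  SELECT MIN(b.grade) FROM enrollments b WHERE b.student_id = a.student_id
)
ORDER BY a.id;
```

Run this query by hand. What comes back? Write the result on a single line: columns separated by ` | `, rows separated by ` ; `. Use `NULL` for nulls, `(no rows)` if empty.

For each enrollments row a, compute MIN(grade) over rows sharing a.student_id.
Keep row a if a.grade > that per-group MIN.
  student_id=1: MIN(grade) = 67
  student_id=2: MIN(grade) = 84
  student_id=3: MIN(grade) = 86
  student_id=4: MIN(grade) = 70
  student_id=5: MIN(grade) = 67

1 | 96 ; 4 | 73 ; 5 | 87 ; 6 | 88 ; 10 | 76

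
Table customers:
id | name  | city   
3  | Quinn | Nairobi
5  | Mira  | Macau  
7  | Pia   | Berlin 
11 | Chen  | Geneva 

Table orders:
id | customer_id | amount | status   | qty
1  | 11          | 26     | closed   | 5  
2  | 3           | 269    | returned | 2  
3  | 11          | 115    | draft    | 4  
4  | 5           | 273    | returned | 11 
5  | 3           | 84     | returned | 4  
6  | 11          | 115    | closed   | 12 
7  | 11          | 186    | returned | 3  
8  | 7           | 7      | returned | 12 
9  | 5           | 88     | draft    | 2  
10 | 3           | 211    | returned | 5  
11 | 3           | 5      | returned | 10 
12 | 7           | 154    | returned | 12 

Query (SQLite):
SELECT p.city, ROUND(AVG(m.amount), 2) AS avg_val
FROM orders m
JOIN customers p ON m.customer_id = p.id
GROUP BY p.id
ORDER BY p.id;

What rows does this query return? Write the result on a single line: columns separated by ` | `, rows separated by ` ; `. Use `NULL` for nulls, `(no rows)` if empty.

Join each orders row to its customers via customer_id.
Group joined rows by customers.id; compute ROUND(AVG(m.amount), 2) per group.
  3: ids {2, 5, 10, 11} → ROUND(AVG(m.amount), 2)=142.25
  5: ids {4, 9} → ROUND(AVG(m.amount), 2)=180.5
  7: ids {8, 12} → ROUND(AVG(m.amount), 2)=80.5
  11: ids {1, 3, 6, 7} → ROUND(AVG(m.amount), 2)=110.5

Nairobi | 142.25 ; Macau | 180.5 ; Berlin | 80.5 ; Geneva | 110.5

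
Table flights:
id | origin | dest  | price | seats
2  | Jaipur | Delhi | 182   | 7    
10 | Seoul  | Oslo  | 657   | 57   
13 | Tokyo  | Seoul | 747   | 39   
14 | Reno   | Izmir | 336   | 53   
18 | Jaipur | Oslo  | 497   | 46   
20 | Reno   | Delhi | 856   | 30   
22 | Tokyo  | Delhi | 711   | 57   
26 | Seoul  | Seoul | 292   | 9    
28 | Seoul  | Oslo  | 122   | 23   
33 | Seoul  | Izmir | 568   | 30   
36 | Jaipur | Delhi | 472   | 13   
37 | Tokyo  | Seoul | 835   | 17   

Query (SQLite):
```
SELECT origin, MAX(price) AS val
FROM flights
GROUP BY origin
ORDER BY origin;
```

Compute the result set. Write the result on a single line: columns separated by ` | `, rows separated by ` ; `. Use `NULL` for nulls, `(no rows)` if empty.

Partition flights by origin; compute MAX(price) within each group.
  Jaipur: ids {2, 18, 36} → MAX(price)=497
  Reno: ids {14, 20} → MAX(price)=856
  Seoul: ids {10, 26, 28, 33} → MAX(price)=657
  Tokyo: ids {13, 22, 37} → MAX(price)=835

Jaipur | 497 ; Reno | 856 ; Seoul | 657 ; Tokyo | 835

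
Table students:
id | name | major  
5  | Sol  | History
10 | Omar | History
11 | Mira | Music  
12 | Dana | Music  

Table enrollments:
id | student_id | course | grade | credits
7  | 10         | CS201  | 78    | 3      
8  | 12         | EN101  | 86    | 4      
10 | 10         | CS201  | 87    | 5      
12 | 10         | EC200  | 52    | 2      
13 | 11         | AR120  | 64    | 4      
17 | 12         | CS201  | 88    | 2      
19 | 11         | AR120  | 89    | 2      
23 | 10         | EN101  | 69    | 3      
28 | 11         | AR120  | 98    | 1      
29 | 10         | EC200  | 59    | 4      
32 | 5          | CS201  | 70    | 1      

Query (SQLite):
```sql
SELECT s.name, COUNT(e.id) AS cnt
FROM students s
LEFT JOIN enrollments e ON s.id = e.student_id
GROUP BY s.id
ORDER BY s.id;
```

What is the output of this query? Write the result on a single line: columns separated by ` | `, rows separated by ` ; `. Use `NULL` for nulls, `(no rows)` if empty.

LEFT JOIN keeps every students row; unmatched ones get NULL for enrollments columns.
Group by students.id and compute COUNT(e.id). COUNT(col) of an all-NULL group is 0.
  5: ids {32} → COUNT(e.id)=1
  10: ids {7, 10, 12, 23, 29} → COUNT(e.id)=5
  11: ids {13, 19, 28} → COUNT(e.id)=3
  12: ids {8, 17} → COUNT(e.id)=2

Sol | 1 ; Omar | 5 ; Mira | 3 ; Dana | 2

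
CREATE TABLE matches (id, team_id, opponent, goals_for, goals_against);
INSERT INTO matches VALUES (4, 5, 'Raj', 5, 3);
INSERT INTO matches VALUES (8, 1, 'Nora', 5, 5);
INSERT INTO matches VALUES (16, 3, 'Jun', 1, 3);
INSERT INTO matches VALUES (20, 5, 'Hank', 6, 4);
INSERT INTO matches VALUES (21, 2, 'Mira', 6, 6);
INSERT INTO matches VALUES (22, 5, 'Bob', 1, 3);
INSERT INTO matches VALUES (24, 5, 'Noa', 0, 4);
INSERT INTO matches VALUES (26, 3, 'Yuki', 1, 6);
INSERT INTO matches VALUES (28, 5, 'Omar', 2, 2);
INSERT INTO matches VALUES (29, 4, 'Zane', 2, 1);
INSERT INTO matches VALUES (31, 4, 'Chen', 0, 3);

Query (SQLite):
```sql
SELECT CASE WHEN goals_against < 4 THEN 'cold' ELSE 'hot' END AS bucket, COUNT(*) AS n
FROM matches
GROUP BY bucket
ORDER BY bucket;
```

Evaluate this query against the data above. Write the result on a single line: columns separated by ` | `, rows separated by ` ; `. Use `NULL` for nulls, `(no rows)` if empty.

Bucket rows by goals_against < 4 → 'cold' else 'hot'; count each bucket.

cold | 6 ; hot | 5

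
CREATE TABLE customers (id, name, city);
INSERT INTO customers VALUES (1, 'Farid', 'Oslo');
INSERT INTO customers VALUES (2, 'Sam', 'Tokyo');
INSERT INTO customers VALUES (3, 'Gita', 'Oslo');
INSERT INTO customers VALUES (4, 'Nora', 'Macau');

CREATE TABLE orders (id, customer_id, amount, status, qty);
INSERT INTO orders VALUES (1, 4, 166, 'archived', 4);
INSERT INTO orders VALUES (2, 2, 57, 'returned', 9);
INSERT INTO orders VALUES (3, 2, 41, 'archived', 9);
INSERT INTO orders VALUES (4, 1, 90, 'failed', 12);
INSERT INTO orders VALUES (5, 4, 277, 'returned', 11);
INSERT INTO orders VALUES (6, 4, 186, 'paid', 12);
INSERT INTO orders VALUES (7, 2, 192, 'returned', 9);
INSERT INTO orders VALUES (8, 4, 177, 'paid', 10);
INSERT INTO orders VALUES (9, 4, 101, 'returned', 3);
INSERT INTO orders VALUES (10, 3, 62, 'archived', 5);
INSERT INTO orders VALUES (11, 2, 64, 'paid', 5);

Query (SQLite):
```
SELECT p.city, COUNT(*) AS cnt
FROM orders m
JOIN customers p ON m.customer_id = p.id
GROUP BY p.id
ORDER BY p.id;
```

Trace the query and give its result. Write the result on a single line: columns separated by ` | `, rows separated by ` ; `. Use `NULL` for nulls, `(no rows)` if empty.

Oslo | 1 ; Tokyo | 4 ; Oslo | 1 ; Macau | 5

Join each orders row to its customers via customer_id.
Group joined rows by customers.id; compute COUNT(*) per group.
  1: ids {4} → COUNT(*)=1
  2: ids {2, 3, 7, 11} → COUNT(*)=4
  3: ids {10} → COUNT(*)=1
  4: ids {1, 5, 6, 8, 9} → COUNT(*)=5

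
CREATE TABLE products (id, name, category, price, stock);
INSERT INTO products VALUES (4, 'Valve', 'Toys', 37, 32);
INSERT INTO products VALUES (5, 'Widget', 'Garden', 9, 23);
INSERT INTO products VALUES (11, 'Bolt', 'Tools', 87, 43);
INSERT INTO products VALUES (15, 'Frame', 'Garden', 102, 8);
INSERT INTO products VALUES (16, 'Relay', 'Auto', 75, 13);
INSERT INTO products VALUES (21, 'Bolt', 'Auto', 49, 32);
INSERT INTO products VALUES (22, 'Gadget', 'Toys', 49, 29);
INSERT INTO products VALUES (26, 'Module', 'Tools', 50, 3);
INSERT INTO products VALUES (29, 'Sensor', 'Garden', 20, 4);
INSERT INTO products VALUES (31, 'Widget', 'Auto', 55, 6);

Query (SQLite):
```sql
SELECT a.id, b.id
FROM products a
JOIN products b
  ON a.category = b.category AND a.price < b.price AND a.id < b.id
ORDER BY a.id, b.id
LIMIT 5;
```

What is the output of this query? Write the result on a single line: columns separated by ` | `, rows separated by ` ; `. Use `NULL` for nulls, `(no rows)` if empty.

4 | 22 ; 5 | 15 ; 5 | 29 ; 21 | 31

Pairs (a,b) with same category, a.price < b.price, a.id < b.id.
category groups: Auto:{16,21,31} Garden:{5,15,29} Tools:{11,26} Toys:{4,22}
Ordered by (a.id, b.id); first 5.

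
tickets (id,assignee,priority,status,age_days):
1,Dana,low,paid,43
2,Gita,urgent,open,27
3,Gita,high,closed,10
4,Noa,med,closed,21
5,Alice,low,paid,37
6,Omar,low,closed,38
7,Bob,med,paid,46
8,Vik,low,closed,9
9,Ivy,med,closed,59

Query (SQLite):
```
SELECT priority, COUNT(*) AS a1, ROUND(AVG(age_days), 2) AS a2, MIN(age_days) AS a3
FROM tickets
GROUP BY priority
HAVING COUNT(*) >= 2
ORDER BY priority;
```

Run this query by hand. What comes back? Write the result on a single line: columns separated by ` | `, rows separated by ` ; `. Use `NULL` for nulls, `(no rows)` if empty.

low | 4 | 31.75 | 9 ; med | 3 | 42 | 21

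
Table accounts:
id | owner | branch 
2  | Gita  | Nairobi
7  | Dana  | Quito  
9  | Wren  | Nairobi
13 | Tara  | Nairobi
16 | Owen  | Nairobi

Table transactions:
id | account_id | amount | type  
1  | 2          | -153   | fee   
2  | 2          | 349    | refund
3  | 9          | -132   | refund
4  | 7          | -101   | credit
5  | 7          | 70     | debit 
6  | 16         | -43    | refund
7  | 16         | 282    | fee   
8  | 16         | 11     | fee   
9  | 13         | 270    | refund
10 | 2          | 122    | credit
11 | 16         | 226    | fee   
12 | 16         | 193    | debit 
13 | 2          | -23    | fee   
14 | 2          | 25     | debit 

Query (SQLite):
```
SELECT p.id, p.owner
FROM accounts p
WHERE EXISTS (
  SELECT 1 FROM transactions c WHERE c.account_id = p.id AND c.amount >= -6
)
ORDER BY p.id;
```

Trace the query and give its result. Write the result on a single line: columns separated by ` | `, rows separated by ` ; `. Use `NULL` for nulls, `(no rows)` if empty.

2 | Gita ; 7 | Dana ; 13 | Tara ; 16 | Owen

For each accounts row, check whether any transactions with matching account_id has amount >= -6.
Keep rows where that is true.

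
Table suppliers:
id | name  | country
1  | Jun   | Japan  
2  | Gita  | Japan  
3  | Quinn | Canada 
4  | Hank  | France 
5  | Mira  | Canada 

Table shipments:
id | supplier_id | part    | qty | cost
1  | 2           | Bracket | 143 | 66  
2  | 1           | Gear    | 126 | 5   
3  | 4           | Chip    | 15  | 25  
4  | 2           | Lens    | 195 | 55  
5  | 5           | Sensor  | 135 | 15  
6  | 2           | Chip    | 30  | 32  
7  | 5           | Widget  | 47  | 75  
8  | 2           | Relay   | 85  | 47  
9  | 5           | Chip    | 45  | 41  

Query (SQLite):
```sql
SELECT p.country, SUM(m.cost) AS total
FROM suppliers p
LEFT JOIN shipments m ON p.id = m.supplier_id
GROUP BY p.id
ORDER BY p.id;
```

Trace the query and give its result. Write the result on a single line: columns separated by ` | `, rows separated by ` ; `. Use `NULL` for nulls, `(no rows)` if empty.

LEFT JOIN keeps every suppliers row; unmatched ones get NULL for shipments columns.
Group by suppliers.id and compute SUM(m.cost). SUM over an all-NULL group is NULL.
  1: ids {2} → SUM(m.cost)=5
  2: ids {1, 4, 6, 8} → SUM(m.cost)=200
  3: ids {—} → SUM(m.cost)=NULL
  4: ids {3} → SUM(m.cost)=25
  5: ids {5, 7, 9} → SUM(m.cost)=131

Japan | 5 ; Japan | 200 ; Canada | NULL ; France | 25 ; Canada | 131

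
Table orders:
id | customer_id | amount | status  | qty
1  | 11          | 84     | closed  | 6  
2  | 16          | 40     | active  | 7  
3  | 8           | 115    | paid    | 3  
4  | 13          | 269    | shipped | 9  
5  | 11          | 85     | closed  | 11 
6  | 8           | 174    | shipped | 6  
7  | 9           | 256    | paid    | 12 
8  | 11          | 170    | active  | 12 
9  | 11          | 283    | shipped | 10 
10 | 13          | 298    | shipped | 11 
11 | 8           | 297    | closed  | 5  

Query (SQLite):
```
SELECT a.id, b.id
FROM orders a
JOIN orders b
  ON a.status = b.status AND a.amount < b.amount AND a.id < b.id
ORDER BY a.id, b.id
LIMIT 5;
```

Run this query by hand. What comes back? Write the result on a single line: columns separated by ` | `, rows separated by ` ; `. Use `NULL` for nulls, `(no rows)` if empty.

1 | 5 ; 1 | 11 ; 2 | 8 ; 3 | 7 ; 4 | 9

Pairs (a,b) with same status, a.amount < b.amount, a.id < b.id.
status groups: active:{2,8} closed:{1,5,11} paid:{3,7} shipped:{4,6,9,10}
Ordered by (a.id, b.id); first 5.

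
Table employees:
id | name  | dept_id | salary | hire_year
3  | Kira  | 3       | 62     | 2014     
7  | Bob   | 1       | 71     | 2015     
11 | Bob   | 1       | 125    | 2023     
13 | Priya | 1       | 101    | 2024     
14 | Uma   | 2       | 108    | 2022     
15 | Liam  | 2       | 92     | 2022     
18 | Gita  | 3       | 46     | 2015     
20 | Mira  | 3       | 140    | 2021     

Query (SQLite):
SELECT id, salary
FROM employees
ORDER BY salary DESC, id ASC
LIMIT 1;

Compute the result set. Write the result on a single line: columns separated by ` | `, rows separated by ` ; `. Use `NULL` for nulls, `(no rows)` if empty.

20 | 140

Sort by salary desc, tiebreak id asc: (140, id=20), (125, id=11), (108, id=14), (101, id=13) …. Take first 1.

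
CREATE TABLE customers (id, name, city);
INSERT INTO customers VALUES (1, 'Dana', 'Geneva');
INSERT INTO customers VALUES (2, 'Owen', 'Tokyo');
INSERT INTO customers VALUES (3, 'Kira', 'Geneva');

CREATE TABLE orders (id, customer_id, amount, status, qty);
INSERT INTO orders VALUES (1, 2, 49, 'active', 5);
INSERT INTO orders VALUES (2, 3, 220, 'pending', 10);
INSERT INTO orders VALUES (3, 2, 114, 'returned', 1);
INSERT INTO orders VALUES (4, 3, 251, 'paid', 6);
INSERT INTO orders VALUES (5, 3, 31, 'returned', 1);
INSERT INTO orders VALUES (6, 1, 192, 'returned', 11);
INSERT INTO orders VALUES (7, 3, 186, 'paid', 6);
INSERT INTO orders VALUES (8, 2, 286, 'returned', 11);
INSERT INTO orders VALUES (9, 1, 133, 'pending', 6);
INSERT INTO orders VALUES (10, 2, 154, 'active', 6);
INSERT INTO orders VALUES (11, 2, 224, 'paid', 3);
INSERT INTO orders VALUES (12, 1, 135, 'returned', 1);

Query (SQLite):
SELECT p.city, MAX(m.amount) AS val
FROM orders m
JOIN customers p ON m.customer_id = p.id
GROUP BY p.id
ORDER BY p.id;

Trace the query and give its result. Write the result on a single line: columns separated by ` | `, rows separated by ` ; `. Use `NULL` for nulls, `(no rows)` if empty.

Join each orders row to its customers via customer_id.
Group joined rows by customers.id; compute MAX(m.amount) per group.
  1: ids {6, 9, 12} → MAX(m.amount)=192
  2: ids {1, 3, 8, 10, 11} → MAX(m.amount)=286
  3: ids {2, 4, 5, 7} → MAX(m.amount)=251

Geneva | 192 ; Tokyo | 286 ; Geneva | 251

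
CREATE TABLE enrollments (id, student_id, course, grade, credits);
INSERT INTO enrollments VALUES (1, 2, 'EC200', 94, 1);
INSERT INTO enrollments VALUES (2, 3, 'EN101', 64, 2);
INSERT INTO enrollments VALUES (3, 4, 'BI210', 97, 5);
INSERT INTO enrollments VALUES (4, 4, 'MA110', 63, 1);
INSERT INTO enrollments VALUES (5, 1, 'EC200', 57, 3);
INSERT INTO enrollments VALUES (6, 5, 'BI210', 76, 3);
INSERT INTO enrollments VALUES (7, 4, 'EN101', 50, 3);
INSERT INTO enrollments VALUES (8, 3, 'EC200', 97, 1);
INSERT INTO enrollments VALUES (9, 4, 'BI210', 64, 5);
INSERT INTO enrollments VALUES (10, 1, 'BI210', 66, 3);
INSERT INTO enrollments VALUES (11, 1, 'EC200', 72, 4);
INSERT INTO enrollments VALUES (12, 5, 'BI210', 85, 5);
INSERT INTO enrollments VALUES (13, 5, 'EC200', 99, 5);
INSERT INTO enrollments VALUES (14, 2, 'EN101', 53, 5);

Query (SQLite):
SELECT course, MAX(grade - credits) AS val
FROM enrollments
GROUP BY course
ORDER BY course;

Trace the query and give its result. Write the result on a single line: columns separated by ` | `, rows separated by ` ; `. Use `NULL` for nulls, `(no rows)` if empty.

For each row compute grade - credits.
Group by course; take MAX of the expression per group.
  BI210: ids {3, 6, 9, 10, 12} → MAX(grade - credits)=92
  EC200: ids {1, 5, 8, 11, 13} → MAX(grade - credits)=96
  EN101: ids {2, 7, 14} → MAX(grade - credits)=62
  MA110: ids {4} → MAX(grade - credits)=62

BI210 | 92 ; EC200 | 96 ; EN101 | 62 ; MA110 | 62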